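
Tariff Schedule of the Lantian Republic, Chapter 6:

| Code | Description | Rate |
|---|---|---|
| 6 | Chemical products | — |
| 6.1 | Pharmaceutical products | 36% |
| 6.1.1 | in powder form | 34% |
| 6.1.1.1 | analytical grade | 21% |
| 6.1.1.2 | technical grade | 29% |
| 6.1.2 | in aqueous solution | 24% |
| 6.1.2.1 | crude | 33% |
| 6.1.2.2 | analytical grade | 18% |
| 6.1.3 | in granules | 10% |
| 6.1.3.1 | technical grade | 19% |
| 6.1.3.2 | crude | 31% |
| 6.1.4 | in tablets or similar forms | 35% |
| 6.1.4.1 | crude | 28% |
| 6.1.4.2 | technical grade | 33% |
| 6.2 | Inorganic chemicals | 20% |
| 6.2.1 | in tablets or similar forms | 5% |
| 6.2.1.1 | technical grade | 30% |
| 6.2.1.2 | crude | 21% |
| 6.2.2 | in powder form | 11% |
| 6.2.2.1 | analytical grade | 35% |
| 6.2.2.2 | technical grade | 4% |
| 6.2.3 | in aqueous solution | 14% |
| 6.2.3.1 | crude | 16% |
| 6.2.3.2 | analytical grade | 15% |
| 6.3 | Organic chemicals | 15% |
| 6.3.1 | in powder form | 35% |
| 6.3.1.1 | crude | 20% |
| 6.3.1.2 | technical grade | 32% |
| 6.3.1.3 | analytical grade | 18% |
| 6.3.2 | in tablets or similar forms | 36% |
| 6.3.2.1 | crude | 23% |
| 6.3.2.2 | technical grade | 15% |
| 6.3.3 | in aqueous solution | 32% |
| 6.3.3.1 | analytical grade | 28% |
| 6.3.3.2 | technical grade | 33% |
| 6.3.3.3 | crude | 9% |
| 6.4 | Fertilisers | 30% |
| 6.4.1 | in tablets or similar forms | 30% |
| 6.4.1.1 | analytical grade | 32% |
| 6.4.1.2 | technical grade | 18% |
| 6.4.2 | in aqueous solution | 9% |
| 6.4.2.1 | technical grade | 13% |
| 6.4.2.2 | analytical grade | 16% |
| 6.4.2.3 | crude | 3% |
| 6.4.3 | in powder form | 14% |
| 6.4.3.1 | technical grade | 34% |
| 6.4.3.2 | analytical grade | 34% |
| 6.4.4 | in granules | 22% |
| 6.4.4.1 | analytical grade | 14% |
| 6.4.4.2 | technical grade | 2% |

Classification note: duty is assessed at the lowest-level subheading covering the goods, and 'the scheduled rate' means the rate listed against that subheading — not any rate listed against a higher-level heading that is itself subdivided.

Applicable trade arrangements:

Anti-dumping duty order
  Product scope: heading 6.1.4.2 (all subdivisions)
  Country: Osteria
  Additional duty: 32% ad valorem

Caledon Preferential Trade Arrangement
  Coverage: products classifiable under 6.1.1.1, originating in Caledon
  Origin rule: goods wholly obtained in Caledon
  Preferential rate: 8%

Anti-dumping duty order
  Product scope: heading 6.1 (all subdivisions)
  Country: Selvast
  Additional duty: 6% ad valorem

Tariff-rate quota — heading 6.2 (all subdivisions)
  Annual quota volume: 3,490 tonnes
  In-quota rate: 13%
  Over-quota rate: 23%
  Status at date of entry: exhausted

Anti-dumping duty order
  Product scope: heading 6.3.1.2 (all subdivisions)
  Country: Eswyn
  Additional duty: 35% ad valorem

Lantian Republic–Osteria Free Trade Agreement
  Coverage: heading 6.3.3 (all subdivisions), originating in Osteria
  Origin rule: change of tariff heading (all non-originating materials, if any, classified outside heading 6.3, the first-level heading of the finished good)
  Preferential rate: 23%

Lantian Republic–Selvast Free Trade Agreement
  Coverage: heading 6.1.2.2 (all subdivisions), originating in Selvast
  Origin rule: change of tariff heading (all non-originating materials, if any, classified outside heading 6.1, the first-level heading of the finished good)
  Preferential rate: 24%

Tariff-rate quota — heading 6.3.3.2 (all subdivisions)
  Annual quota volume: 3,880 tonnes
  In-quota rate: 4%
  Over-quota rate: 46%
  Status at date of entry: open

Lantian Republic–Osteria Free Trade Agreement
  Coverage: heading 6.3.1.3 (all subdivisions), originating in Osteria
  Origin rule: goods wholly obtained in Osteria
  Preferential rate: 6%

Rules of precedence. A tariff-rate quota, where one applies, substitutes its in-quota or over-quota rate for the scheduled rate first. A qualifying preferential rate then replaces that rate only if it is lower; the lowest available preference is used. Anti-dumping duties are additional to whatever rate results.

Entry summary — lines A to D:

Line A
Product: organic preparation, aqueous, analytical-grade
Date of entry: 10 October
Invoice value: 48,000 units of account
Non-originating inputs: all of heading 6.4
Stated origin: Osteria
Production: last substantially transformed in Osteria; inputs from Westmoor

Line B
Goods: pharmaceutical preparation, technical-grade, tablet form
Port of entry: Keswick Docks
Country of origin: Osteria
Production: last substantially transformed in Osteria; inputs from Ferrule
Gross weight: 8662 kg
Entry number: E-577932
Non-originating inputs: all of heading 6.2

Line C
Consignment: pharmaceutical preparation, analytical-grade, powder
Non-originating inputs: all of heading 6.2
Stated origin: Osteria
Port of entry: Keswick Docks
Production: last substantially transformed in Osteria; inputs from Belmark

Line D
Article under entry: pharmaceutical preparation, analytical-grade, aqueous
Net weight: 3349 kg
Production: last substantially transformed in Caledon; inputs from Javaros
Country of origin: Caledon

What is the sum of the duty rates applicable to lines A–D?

Line A: organic → 6.3; aqueous → 6.3.3; analytical-grade → 6.3.3.1. Scheduled 28%. Osteria agreement on 6.3.3: CTH met → 23% available; Osteria agreement on 6.3.1.3: 6.3.3.1 not covered; preferential 23%. → 23%.
Line B: pharmaceutical → 6.1; tablet form → 6.1.4; technical-grade → 6.1.4.2. Scheduled 33%. Osteria agreement on 6.3.3: 6.1.4.2 not covered; Osteria agreement on 6.3.1.3: 6.1.4.2 not covered; anti-dumping (Osteria, 6.1.4.2): +32%; total 33% + 32% = 65%. → 65%.
Line C: pharmaceutical → 6.1; powder → 6.1.1; analytical-grade → 6.1.1.1. Scheduled 21%. Osteria agreement on 6.3.3: 6.1.1.1 not covered; Osteria agreement on 6.3.1.3: 6.1.1.1 not covered. → 21%.
Line D: pharmaceutical → 6.1; aqueous → 6.1.2; analytical-grade → 6.1.2.2. Scheduled 18%. Caledon agreement on 6.1.1.1: 6.1.2.2 not covered. → 18%.
Sum: 23% + 65% + 21% + 18% = 127%.

127%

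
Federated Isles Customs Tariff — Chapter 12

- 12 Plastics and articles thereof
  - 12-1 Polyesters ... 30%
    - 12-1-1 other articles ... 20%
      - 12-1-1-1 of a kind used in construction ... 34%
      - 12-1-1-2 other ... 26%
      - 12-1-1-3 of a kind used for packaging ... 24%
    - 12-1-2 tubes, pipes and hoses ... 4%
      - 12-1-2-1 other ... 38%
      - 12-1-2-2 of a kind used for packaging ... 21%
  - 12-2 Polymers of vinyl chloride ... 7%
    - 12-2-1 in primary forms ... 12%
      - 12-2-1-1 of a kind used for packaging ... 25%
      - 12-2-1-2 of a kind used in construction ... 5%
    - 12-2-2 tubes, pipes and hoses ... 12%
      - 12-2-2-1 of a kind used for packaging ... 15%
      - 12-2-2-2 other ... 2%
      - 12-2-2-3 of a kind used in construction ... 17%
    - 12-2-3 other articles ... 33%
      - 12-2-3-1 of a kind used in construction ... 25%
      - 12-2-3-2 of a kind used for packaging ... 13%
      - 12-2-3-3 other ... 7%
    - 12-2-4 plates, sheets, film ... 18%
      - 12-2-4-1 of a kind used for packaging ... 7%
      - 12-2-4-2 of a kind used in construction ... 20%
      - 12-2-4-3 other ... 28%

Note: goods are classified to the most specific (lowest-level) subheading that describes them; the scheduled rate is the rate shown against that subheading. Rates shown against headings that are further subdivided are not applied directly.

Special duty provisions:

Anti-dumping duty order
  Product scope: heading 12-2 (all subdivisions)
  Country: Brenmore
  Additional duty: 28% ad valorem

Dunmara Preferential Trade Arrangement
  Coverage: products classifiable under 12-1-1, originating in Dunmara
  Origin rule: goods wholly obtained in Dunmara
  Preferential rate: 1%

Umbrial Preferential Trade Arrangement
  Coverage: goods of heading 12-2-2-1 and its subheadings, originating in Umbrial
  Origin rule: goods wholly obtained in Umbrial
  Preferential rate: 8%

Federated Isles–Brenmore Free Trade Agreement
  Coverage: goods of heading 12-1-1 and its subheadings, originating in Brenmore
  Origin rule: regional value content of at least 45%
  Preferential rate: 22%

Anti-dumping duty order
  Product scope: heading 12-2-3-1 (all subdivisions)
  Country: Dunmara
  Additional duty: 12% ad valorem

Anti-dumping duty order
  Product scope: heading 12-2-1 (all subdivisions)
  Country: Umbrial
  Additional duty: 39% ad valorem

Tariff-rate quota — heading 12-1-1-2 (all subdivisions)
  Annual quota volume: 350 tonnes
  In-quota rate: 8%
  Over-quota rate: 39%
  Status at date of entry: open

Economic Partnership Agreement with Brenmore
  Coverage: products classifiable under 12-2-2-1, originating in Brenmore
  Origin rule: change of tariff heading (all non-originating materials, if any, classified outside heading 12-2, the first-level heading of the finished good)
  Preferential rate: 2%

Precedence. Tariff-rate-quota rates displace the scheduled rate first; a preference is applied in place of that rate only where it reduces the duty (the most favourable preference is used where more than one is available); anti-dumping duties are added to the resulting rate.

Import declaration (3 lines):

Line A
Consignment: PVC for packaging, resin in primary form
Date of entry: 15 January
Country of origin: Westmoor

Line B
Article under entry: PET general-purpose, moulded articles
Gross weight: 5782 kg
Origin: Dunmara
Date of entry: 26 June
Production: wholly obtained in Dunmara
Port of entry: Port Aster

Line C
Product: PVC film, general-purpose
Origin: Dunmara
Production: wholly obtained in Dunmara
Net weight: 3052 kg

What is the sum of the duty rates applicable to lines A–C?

54%

Line A: PVC → 12-2; resin in primary form → 12-2-1; for packaging → 12-2-1-1. Scheduled 25%. No special measure applies. → 25%.
Line B: PET → 12-1; moulded articles → 12-1-1; general-purpose → 12-1-1-2. Scheduled 26%. quota on 12-1-1-2 open → in-quota 8%; Dunmara agreement on 12-1-1: wholly obtained → 1% available; preferential 1%. → 1%.
Line C: PVC → 12-2; film → 12-2-4; general-purpose → 12-2-4-3. Scheduled 28%. Dunmara agreement on 12-1-1: 12-2-4-3 not covered. → 28%.
Sum: 25% + 1% + 28% = 54%.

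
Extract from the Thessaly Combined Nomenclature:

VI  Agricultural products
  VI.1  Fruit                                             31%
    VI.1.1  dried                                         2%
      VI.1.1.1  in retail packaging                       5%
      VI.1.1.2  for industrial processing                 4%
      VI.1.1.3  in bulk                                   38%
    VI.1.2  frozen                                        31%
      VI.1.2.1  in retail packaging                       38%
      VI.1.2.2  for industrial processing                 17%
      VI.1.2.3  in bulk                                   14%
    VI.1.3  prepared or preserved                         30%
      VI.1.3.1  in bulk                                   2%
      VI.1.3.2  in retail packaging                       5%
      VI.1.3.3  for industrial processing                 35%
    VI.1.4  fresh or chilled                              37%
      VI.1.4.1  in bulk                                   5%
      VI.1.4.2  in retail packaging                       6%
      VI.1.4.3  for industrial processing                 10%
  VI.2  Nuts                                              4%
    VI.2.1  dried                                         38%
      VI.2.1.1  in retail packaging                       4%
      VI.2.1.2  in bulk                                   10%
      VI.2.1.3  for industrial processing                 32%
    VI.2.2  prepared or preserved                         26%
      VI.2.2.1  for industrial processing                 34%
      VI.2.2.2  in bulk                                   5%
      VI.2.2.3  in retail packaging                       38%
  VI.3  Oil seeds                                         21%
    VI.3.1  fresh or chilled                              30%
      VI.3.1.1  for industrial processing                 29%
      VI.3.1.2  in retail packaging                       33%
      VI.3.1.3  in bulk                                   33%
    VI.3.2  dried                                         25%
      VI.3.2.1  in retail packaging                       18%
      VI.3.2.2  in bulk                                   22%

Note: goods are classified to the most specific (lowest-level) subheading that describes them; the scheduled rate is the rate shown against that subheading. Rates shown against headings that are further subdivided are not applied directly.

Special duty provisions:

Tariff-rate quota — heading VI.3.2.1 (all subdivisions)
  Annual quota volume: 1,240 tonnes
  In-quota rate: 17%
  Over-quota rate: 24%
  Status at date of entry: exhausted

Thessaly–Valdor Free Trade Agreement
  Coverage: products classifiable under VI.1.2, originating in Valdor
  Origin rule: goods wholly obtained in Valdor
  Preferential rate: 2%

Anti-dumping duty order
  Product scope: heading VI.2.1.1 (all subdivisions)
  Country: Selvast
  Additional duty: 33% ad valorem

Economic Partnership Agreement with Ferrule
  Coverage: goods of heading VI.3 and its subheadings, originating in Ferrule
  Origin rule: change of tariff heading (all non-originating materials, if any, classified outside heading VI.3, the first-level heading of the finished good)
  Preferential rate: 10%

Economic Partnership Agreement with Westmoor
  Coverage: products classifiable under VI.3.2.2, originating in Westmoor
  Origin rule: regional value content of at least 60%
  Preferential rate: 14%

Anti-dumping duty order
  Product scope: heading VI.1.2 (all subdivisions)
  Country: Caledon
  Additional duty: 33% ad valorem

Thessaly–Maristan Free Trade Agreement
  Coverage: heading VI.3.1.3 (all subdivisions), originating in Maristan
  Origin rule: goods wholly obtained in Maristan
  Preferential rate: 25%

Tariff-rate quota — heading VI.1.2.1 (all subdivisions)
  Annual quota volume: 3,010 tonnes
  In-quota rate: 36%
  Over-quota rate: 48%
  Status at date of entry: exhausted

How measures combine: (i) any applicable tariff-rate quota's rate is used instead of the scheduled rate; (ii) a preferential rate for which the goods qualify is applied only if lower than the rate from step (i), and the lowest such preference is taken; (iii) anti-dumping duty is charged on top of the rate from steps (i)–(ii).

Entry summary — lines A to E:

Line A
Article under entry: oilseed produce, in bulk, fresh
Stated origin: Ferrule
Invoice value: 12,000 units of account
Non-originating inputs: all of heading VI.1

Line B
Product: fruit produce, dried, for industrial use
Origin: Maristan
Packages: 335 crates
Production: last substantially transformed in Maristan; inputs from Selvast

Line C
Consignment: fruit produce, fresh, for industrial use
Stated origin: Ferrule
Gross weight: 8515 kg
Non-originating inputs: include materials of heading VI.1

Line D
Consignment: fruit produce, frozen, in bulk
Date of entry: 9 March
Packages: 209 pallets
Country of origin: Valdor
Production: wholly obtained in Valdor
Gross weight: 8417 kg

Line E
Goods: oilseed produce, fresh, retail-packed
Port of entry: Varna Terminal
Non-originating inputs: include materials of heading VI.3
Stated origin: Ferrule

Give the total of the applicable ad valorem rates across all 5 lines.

59%

Line A: oilseed → VI.3; fresh → VI.3.1; in bulk → VI.3.1.3. Scheduled 33%. Ferrule agreement on VI.3: CTH met → 10% available; preferential 10%. → 10%.
Line B: fruit → VI.1; dried → VI.1.1; for industrial use → VI.1.1.2. Scheduled 4%. Maristan agreement on VI.3.1.3: VI.1.1.2 not covered. → 4%.
Line C: fruit → VI.1; fresh → VI.1.4; for industrial use → VI.1.4.3. Scheduled 10%. Ferrule agreement on VI.3: VI.1.4.3 not covered. → 10%.
Line D: fruit → VI.1; frozen → VI.1.2; in bulk → VI.1.2.3. Scheduled 14%. Valdor agreement on VI.1.2: wholly obtained → 2% available; preferential 2%. → 2%.
Line E: oilseed → VI.3; fresh → VI.3.1; retail-packed → VI.3.1.2. Scheduled 33%. Ferrule agreement on VI.3: CTH not met. → 33%.
Sum: 10% + 4% + 10% + 2% + 33% = 59%.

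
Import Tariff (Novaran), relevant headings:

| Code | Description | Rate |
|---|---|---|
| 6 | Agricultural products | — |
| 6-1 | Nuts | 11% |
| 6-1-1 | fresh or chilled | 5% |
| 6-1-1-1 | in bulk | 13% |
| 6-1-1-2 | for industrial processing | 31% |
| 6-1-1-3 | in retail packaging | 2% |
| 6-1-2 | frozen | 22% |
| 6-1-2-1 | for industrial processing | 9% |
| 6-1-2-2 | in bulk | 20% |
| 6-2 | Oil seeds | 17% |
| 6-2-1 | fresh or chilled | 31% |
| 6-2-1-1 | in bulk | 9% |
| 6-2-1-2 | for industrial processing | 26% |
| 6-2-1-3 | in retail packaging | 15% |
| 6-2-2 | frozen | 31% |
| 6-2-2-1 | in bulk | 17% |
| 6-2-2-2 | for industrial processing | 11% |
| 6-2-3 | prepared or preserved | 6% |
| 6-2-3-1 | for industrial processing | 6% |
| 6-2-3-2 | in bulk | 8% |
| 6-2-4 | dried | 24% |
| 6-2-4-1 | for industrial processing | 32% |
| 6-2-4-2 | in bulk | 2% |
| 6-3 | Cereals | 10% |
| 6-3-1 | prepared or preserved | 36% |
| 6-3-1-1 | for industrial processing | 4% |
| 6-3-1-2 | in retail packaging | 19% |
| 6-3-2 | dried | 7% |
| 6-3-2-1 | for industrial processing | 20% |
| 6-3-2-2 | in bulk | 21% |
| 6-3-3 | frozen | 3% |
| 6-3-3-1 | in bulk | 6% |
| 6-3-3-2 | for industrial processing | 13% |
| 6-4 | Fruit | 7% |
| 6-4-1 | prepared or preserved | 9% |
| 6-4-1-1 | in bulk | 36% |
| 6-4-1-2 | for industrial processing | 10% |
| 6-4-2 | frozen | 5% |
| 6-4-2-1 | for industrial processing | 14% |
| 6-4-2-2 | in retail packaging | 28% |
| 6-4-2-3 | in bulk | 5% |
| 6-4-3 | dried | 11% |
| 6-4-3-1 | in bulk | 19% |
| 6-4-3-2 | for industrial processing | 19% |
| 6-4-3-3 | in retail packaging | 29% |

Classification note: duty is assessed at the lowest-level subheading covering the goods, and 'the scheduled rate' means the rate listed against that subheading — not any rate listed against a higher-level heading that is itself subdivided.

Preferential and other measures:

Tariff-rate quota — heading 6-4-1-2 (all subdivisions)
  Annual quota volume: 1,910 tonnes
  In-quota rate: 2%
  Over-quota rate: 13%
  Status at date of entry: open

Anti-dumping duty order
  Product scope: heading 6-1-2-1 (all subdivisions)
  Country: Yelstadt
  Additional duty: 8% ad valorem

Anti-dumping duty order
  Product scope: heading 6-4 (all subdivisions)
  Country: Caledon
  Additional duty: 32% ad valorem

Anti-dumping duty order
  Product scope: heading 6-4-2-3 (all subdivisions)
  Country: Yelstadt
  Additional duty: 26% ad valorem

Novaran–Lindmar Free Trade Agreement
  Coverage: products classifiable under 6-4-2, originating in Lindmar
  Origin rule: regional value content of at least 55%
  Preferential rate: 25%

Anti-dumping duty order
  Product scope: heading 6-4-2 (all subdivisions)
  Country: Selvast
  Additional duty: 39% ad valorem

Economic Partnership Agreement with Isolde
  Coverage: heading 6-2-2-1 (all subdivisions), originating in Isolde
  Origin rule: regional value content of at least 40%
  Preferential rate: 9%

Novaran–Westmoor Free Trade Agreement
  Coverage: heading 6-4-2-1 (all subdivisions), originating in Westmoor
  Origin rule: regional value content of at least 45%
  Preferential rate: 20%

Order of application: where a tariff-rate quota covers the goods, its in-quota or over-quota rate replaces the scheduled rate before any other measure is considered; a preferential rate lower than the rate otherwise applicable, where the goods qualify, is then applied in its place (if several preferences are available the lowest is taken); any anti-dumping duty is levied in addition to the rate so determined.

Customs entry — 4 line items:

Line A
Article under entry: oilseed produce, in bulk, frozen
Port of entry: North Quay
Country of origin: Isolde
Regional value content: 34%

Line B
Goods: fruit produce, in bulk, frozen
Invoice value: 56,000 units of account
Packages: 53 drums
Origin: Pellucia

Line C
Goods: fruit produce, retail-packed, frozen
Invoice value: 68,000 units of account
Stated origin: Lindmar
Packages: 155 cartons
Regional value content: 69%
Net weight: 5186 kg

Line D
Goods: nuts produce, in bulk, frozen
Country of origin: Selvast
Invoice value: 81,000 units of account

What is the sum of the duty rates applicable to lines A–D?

67%

Line A: oilseed → 6-2; frozen → 6-2-2; in bulk → 6-2-2-1. Scheduled 17%. Isolde agreement on 6-2-2-1: RVC < 40%. → 17%.
Line B: fruit → 6-4; frozen → 6-4-2; in bulk → 6-4-2-3. Scheduled 5%. No special measure applies. → 5%.
Line C: fruit → 6-4; frozen → 6-4-2; retail-packed → 6-4-2-2. Scheduled 28%. Lindmar agreement on 6-4-2: RVC ≥ 55% → 25% available; preferential 25%. → 25%.
Line D: nuts → 6-1; frozen → 6-1-2; in bulk → 6-1-2-2. Scheduled 20%. No special measure applies. → 20%.
Sum: 17% + 5% + 25% + 20% = 67%.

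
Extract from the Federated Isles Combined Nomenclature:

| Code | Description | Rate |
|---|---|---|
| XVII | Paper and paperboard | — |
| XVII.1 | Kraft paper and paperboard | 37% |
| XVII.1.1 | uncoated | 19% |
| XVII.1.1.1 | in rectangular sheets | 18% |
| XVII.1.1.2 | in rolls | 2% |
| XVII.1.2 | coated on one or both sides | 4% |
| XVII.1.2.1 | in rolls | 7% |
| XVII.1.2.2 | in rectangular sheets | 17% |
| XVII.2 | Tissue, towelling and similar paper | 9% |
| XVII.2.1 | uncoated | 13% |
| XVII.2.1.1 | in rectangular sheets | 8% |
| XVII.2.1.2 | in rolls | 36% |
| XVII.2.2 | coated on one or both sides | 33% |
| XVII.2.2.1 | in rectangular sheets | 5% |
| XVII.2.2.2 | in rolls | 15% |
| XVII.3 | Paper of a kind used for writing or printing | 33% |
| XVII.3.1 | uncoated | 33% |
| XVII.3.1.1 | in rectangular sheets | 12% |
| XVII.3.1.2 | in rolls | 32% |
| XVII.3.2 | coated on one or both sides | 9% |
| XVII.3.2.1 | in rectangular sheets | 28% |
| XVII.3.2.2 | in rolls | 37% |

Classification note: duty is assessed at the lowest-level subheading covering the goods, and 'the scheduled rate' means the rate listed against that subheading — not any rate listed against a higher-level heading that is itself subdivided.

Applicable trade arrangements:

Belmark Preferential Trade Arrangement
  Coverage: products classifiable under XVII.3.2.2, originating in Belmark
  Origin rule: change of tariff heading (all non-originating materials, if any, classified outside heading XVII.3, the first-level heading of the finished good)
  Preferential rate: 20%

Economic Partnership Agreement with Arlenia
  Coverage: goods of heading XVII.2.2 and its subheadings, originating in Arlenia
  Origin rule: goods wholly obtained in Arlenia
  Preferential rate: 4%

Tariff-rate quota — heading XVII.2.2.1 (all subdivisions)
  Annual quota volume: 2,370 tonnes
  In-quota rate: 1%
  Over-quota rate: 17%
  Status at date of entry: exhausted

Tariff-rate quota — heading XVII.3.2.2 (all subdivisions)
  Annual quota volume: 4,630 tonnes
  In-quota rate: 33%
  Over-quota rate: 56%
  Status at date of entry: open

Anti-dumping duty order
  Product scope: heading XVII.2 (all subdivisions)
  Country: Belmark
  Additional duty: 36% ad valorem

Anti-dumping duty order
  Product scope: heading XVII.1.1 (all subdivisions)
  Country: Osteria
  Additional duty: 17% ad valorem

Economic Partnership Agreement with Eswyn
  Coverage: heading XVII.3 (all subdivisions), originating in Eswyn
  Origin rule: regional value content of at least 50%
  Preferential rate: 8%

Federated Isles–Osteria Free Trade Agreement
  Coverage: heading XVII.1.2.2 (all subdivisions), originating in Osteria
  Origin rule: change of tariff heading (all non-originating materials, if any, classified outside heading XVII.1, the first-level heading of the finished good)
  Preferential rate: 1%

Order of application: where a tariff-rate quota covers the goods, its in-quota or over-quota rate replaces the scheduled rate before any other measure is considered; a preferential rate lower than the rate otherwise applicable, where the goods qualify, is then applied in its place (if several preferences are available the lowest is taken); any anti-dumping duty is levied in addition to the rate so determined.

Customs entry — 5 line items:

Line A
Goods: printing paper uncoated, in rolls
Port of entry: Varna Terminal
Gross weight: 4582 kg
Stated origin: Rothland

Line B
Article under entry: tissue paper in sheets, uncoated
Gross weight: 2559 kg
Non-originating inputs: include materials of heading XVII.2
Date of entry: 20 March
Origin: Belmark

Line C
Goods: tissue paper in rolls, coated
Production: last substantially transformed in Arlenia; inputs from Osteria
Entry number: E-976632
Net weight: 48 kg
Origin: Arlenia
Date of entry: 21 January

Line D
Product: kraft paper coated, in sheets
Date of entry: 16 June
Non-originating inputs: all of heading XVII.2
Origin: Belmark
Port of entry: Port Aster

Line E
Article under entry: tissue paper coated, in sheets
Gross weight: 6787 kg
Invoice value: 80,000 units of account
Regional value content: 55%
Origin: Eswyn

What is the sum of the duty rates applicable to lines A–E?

125%

Line A: printing paper → XVII.3; uncoated → XVII.3.1; in rolls → XVII.3.1.2. Scheduled 32%. No special measure applies. → 32%.
Line B: tissue paper → XVII.2; uncoated → XVII.2.1; in sheets → XVII.2.1.1. Scheduled 8%. Belmark agreement on XVII.3.2.2: XVII.2.1.1 not covered; anti-dumping (Belmark, XVII.2): +36%; total 8% + 36% = 44%. → 44%.
Line C: tissue paper → XVII.2; coated → XVII.2.2; in rolls → XVII.2.2.2. Scheduled 15%. Arlenia agreement on XVII.2.2: not wholly obtained. → 15%.
Line D: kraft paper → XVII.1; coated → XVII.1.2; in sheets → XVII.1.2.2. Scheduled 17%. Belmark agreement on XVII.3.2.2: XVII.1.2.2 not covered. → 17%.
Line E: tissue paper → XVII.2; coated → XVII.2.2; in sheets → XVII.2.2.1. Scheduled 5%. quota on XVII.2.2.1 exhausted → over-quota 17%; Eswyn agreement on XVII.3: XVII.2.2.1 not covered. → 17%.
Sum: 32% + 44% + 15% + 17% + 17% = 125%.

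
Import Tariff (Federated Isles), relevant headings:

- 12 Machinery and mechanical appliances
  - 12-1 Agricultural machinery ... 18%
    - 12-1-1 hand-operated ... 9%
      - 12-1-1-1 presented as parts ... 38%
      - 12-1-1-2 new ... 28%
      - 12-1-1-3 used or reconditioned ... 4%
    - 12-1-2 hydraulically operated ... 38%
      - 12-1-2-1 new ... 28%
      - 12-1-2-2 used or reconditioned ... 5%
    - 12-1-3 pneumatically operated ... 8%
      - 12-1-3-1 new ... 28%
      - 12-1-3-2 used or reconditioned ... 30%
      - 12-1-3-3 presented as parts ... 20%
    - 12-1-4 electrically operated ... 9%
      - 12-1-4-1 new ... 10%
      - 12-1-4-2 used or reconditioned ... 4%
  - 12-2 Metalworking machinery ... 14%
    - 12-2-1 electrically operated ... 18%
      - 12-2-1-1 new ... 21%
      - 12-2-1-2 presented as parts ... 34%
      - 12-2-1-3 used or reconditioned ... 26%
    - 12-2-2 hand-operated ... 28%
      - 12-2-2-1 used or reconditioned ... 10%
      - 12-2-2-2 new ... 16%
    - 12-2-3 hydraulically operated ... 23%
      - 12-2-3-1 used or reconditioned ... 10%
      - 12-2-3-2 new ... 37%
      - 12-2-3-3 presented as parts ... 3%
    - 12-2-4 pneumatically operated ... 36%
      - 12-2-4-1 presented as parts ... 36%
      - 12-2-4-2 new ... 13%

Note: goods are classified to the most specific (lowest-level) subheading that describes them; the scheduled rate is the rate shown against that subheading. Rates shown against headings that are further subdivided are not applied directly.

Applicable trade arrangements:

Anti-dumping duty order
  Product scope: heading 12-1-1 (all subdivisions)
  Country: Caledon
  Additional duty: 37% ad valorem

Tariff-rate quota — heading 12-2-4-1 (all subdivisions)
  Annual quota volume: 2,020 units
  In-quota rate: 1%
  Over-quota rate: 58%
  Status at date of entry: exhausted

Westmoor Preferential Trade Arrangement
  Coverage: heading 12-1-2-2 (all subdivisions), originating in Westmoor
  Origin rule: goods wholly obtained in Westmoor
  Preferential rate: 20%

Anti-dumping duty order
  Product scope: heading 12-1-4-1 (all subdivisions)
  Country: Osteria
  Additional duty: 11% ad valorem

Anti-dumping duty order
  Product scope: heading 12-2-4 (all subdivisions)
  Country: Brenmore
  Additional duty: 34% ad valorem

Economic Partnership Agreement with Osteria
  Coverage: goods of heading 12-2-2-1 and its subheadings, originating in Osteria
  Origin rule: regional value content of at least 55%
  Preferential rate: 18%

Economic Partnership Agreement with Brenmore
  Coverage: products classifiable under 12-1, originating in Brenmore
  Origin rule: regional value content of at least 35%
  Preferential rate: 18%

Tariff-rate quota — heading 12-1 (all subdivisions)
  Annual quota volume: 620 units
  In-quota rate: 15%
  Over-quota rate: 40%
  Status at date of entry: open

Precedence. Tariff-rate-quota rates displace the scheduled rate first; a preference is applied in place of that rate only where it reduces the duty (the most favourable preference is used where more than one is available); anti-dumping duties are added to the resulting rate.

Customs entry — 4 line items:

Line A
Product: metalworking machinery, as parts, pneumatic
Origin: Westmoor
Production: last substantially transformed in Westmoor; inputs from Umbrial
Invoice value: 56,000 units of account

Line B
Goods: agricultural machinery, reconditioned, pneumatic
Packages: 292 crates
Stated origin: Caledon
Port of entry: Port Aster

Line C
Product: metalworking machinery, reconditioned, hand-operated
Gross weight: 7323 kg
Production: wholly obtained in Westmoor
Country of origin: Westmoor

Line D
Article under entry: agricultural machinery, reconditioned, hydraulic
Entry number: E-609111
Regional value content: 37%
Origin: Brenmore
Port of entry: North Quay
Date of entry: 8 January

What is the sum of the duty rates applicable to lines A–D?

98%

Line A: metalworking → 12-2; pneumatic → 12-2-4; as parts → 12-2-4-1. Scheduled 36%. quota on 12-2-4-1 exhausted → over-quota 58%; Westmoor agreement on 12-1-2-2: 12-2-4-1 not covered. → 58%.
Line B: agricultural → 12-1; pneumatic → 12-1-3; reconditioned → 12-1-3-2. Scheduled 30%. quota on 12-1 open → in-quota 15%. → 15%.
Line C: metalworking → 12-2; hand-operated → 12-2-2; reconditioned → 12-2-2-1. Scheduled 10%. Westmoor agreement on 12-1-2-2: 12-2-2-1 not covered. → 10%.
Line D: agricultural → 12-1; hydraulic → 12-1-2; reconditioned → 12-1-2-2. Scheduled 5%. quota on 12-1 open → in-quota 15%; Brenmore agreement on 12-1: RVC ≥ 35% → 18% available; preference 18% not lower than 15% → no reduction. → 15%.
Sum: 58% + 15% + 10% + 15% = 98%.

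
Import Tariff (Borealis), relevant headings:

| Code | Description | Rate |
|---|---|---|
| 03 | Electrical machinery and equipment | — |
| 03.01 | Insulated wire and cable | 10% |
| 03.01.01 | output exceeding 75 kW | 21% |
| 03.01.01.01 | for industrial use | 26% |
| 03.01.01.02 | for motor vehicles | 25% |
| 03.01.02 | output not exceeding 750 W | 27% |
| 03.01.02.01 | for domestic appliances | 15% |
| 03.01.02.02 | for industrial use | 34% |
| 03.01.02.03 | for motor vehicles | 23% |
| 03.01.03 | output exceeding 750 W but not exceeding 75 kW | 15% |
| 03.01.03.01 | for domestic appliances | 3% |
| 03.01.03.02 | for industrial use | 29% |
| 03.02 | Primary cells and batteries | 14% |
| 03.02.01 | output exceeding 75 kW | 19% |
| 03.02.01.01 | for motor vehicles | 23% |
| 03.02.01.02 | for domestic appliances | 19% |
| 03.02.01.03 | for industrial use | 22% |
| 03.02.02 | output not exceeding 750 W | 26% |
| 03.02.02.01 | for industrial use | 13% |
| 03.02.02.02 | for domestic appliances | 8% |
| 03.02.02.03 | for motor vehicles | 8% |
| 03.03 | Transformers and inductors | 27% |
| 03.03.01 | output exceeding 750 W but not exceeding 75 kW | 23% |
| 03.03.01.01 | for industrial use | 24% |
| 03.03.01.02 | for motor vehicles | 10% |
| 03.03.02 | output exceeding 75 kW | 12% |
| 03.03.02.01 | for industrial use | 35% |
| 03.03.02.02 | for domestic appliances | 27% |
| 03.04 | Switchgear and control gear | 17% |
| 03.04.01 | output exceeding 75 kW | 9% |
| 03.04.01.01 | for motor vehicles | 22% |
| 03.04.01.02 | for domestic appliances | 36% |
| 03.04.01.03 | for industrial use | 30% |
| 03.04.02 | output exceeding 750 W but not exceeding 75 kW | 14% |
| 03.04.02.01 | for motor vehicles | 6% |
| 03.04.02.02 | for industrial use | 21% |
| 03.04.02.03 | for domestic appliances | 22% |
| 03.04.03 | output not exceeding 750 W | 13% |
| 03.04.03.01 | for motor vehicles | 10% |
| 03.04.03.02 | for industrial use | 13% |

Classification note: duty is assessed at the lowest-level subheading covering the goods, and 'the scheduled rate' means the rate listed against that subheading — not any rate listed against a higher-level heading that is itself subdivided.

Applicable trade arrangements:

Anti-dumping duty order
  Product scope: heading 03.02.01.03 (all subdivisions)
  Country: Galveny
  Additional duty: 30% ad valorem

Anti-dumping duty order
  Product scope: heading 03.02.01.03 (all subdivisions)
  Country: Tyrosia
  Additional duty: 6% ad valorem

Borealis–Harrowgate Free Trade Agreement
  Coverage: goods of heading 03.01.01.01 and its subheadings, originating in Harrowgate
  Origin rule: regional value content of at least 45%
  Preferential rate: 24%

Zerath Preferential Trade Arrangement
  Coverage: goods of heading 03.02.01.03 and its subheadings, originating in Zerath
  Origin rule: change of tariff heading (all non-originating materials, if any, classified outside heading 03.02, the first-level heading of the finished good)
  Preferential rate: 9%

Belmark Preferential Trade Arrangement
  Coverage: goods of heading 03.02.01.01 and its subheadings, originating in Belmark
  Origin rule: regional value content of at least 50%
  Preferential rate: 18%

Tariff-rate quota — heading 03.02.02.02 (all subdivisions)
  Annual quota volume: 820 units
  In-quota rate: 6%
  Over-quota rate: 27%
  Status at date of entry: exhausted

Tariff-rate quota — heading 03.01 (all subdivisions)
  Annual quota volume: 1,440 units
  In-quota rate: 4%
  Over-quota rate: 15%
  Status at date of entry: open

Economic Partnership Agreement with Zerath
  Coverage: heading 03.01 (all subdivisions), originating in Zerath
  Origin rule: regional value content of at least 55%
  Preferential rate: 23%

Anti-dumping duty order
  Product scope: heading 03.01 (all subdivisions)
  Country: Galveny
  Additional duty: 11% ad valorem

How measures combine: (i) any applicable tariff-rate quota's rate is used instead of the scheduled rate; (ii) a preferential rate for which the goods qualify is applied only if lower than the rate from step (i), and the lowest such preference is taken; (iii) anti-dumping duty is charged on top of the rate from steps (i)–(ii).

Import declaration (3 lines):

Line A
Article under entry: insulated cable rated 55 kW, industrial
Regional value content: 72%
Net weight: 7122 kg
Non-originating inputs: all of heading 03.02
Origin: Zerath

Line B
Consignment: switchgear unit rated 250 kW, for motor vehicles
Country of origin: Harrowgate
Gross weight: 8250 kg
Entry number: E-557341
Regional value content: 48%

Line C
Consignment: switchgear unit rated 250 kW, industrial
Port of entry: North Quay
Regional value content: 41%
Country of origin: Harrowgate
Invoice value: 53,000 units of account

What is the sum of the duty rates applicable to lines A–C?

Line A: insulated cable → 03.01; rated 55 kW → 03.01.03; industrial → 03.01.03.02. Scheduled 29%. quota on 03.01 open → in-quota 4%; Zerath agreement on 03.02.01.03: 03.01.03.02 not covered; Zerath agreement on 03.01: RVC ≥ 55% → 23% available; preference 23% not lower than 4% → no reduction. → 4%.
Line B: switchgear unit → 03.04; rated 250 kW → 03.04.01; for motor vehicles → 03.04.01.01. Scheduled 22%. Harrowgate agreement on 03.01.01.01: 03.04.01.01 not covered. → 22%.
Line C: switchgear unit → 03.04; rated 250 kW → 03.04.01; industrial → 03.04.01.03. Scheduled 30%. Harrowgate agreement on 03.01.01.01: 03.04.01.03 not covered. → 30%.
Sum: 4% + 22% + 30% = 56%.

56%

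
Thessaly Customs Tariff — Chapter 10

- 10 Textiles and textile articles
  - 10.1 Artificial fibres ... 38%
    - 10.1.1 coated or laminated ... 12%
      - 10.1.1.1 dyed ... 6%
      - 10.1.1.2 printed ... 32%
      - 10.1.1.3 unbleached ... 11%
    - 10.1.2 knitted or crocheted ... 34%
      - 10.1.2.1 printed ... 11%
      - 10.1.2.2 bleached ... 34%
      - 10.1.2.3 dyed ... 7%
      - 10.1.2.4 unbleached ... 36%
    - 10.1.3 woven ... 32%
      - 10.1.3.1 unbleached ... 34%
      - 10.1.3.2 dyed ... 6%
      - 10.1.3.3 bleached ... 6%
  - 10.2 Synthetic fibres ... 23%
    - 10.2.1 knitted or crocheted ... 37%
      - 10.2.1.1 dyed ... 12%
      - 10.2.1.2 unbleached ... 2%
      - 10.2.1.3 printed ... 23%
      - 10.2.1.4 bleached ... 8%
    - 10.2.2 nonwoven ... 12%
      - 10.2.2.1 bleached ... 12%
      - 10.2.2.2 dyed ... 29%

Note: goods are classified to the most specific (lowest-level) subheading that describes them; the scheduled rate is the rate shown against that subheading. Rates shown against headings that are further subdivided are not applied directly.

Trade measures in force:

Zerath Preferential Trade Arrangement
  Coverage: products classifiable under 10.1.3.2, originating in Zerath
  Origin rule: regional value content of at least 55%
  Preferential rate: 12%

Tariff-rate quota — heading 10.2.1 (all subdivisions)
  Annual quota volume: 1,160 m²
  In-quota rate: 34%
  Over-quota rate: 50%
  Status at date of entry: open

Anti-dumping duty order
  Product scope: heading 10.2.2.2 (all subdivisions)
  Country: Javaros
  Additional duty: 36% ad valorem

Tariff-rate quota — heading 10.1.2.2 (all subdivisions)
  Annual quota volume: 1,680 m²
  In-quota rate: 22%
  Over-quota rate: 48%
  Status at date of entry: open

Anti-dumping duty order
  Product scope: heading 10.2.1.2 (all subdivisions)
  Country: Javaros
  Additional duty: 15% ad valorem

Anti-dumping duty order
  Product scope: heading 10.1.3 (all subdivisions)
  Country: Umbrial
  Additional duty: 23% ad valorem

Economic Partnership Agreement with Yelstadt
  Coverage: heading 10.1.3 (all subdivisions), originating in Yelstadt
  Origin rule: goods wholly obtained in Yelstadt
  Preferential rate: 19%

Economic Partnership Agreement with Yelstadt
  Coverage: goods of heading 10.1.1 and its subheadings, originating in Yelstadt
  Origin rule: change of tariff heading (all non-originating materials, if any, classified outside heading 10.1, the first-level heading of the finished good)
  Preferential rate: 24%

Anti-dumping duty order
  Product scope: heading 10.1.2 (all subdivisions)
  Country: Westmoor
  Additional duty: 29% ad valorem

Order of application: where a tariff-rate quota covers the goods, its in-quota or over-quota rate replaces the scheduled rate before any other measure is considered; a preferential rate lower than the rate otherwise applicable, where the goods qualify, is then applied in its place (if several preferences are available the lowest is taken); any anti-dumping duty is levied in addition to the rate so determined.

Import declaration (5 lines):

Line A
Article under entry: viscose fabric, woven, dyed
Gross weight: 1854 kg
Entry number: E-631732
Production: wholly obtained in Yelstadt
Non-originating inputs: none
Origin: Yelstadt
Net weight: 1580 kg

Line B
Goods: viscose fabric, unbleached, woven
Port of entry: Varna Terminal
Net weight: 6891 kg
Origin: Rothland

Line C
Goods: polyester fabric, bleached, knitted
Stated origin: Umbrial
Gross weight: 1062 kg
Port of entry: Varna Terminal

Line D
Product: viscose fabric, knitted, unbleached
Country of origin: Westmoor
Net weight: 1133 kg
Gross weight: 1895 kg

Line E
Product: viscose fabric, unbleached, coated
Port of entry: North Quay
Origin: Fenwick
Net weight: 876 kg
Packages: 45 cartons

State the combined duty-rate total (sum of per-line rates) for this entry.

Line A: viscose → 10.1; woven → 10.1.3; dyed → 10.1.3.2. Scheduled 6%. Yelstadt agreement on 10.1.3: wholly obtained → 19% available; Yelstadt agreement on 10.1.1: 10.1.3.2 not covered; preference 19% not lower than 6% → no reduction. → 6%.
Line B: viscose → 10.1; woven → 10.1.3; unbleached → 10.1.3.1. Scheduled 34%. No special measure applies. → 34%.
Line C: polyester → 10.2; knitted → 10.2.1; bleached → 10.2.1.4. Scheduled 8%. quota on 10.2.1 open → in-quota 34%. → 34%.
Line D: viscose → 10.1; knitted → 10.1.2; unbleached → 10.1.2.4. Scheduled 36%. anti-dumping (Westmoor, 10.1.2): +29%; total 36% + 29% = 65%. → 65%.
Line E: viscose → 10.1; coated → 10.1.1; unbleached → 10.1.1.3. Scheduled 11%. No special measure applies. → 11%.
Sum: 6% + 34% + 34% + 65% + 11% = 150%.

150%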